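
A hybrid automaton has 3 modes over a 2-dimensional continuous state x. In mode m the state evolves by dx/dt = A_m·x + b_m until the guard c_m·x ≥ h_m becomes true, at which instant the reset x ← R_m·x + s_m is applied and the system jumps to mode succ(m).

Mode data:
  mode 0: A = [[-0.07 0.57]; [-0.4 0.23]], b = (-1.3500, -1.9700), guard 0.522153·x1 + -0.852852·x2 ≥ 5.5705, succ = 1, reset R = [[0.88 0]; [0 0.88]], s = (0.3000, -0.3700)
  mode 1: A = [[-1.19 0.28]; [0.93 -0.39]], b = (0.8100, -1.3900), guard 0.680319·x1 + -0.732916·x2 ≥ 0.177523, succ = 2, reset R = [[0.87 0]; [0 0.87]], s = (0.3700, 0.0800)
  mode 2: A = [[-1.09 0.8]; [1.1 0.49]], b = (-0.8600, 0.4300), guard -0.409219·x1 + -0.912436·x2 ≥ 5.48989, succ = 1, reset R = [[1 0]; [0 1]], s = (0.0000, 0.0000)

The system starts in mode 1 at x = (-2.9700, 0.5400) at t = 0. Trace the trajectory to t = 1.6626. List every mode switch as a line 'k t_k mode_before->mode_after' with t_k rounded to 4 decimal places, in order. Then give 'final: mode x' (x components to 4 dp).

1 0.6188 1->2
final: 2 -1.6950 -2.8108

Mode 1: guard c·x = 0.1775 hit at Δt = 0.6188 (t = 0.6188), x⁻ = (-1.1428, -1.3030) → reset → x⁺ = (-0.6242, -1.0536), jump to mode 2
Mode 2: flow for 1.0438 to horizon, guard not reached → x = (-1.6950, -2.8108)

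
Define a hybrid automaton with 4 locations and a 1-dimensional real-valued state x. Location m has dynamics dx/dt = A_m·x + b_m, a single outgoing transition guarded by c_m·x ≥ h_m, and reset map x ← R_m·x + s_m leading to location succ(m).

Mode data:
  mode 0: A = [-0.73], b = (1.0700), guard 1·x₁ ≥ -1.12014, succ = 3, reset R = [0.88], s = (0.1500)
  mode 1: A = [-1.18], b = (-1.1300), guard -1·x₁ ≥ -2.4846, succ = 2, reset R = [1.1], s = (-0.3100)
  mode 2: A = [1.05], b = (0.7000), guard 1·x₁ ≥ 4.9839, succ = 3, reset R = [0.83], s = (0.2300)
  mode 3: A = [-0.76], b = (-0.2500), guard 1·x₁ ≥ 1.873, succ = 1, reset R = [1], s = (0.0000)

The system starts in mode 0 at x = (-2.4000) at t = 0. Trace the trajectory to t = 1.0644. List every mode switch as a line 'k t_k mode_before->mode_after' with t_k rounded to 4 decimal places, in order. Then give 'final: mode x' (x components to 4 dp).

Mode 0: guard c·x = -1.1201 hit at Δt = 0.5508 (t = 0.5508), x⁻ = (-1.1201) → reset → x⁺ = (-0.8357), jump to mode 3
Mode 3: flow for 0.5136 to horizon, guard not reached → x = (-0.6719)

1 0.5508 0->3
final: 3 -0.6719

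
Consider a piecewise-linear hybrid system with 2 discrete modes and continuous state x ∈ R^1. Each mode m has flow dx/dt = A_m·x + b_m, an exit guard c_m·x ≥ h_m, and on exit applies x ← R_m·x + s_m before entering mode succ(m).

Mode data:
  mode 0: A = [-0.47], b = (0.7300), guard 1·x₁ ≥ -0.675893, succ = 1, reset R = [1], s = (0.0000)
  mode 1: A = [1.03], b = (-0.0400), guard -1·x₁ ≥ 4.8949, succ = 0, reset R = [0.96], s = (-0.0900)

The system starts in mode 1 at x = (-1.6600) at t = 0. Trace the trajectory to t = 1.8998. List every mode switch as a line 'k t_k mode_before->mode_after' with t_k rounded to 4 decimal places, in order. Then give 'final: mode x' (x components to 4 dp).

Mode 1: guard c·x = 4.8949 hit at Δt = 1.0351 (t = 1.0351), x⁻ = (-4.8949) → reset → x⁺ = (-4.7891), jump to mode 0
Mode 0: flow for 0.8647 to horizon, guard not reached → x = (-2.6710)

1 1.0351 1->0
final: 0 -2.6710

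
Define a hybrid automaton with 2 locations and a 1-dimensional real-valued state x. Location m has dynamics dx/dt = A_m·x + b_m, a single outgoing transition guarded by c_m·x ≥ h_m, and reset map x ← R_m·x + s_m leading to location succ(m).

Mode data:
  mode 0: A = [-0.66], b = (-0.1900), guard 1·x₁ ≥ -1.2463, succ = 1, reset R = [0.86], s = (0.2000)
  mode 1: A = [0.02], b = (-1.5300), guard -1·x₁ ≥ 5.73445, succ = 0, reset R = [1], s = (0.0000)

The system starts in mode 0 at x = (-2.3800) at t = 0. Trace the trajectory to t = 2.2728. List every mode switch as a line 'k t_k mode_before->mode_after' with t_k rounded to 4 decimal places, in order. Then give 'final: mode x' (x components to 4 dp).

Mode 0: guard c·x = -1.2463 hit at Δt = 1.1828 (t = 1.1828), x⁻ = (-1.2463) → reset → x⁺ = (-0.8718), jump to mode 1
Mode 1: flow for 1.0900 to horizon, guard not reached → x = (-2.5770)

1 1.1828 0->1
final: 1 -2.5770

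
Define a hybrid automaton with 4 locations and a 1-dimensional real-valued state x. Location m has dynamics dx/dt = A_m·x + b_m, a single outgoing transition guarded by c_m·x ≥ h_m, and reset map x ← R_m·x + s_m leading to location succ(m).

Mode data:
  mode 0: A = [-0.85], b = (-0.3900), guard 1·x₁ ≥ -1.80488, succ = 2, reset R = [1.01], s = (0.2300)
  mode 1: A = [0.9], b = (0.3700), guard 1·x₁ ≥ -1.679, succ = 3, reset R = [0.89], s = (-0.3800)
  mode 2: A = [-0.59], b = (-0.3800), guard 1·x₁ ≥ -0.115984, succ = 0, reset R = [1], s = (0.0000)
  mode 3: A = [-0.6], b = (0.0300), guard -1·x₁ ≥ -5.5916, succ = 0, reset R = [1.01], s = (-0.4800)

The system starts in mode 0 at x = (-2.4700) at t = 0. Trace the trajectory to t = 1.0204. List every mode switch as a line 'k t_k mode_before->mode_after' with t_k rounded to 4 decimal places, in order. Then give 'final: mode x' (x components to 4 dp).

1 0.4724 0->2
final: 2 -1.3308

Mode 0: guard c·x = -1.8049 hit at Δt = 0.4724 (t = 0.4724), x⁻ = (-1.8049) → reset → x⁺ = (-1.5929), jump to mode 2
Mode 2: flow for 0.5480 to horizon, guard not reached → x = (-1.3308)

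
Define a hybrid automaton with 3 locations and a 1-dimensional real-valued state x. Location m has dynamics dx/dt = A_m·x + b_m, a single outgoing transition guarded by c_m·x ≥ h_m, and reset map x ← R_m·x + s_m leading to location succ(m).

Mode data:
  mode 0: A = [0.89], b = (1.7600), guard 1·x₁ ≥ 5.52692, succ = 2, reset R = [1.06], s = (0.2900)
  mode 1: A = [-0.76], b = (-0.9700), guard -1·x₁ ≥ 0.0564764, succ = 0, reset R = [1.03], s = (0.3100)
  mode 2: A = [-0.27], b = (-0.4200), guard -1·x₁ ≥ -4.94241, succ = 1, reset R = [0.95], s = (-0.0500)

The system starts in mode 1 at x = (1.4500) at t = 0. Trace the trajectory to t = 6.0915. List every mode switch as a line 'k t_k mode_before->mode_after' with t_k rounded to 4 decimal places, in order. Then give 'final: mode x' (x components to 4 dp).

Mode 1: guard c·x = 0.0565 hit at Δt = 1.0582 (t = 1.0582), x⁻ = (-0.0565) → reset → x⁺ = (0.2518), jump to mode 0
Mode 0: guard c·x = 5.5269 hit at Δt = 1.3638 (t = 2.4220), x⁻ = (5.5269) → reset → x⁺ = (6.1485), jump to mode 2
Mode 2: guard c·x = -4.9424 hit at Δt = 0.6306 (t = 3.0526), x⁻ = (4.9424) → reset → x⁺ = (4.6453), jump to mode 1
Mode 1: guard c·x = 0.0565 hit at Δt = 2.0788 (t = 5.1314), x⁻ = (-0.0565) → reset → x⁺ = (0.2518), jump to mode 0
Mode 0: flow for 0.9601 to horizon, guard not reached → x = (3.2618)

1 1.0582 1->0
2 2.4220 0->2
3 3.0526 2->1
4 5.1314 1->0
final: 0 3.2618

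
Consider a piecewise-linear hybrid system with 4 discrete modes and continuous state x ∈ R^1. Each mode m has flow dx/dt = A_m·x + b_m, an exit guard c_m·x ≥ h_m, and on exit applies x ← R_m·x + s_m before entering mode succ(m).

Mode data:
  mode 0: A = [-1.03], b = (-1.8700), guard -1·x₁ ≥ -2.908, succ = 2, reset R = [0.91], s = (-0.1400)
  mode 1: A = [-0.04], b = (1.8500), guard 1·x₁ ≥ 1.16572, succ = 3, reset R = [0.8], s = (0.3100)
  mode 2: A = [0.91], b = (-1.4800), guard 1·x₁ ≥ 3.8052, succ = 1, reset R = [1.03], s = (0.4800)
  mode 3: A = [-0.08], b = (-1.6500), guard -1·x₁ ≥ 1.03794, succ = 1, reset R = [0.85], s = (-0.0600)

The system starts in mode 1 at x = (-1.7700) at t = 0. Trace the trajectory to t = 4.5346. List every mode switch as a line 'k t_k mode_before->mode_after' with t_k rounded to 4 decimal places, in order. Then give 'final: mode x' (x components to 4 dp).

Mode 1: guard c·x = 1.1657 hit at Δt = 1.5771 (t = 1.5771), x⁻ = (1.1657) → reset → x⁺ = (1.2426), jump to mode 3
Mode 3: guard c·x = 1.0379 hit at Δt = 1.3767 (t = 2.9538), x⁻ = (-1.0379) → reset → x⁺ = (-0.9422), jump to mode 1
Mode 1: guard c·x = 1.1657 hit at Δt = 1.1424 (t = 4.0962), x⁻ = (1.1657) → reset → x⁺ = (1.2426), jump to mode 3
Mode 3: flow for 0.4384 to horizon, guard not reached → x = (0.4889)

1 1.5771 1->3
2 2.9538 3->1
3 4.0962 1->3
final: 3 0.4889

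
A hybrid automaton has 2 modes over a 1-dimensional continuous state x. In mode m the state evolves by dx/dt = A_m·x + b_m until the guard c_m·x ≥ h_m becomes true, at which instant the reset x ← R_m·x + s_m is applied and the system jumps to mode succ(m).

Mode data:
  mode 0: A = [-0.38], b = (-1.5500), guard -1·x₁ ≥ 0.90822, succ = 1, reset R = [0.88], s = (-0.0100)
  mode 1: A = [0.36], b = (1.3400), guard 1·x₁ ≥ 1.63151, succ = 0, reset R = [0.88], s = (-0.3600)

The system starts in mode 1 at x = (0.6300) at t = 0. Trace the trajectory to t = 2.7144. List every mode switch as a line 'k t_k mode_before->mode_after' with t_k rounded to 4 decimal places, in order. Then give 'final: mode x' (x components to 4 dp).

1 0.5753 1->0
2 1.8541 0->1
final: 1 0.2483

Mode 1: guard c·x = 1.6315 hit at Δt = 0.5753 (t = 0.5753), x⁻ = (1.6315) → reset → x⁺ = (1.0757), jump to mode 0
Mode 0: guard c·x = 0.9082 hit at Δt = 1.2788 (t = 1.8541), x⁻ = (-0.9082) → reset → x⁺ = (-0.8092), jump to mode 1
Mode 1: flow for 0.8603 to horizon, guard not reached → x = (0.2483)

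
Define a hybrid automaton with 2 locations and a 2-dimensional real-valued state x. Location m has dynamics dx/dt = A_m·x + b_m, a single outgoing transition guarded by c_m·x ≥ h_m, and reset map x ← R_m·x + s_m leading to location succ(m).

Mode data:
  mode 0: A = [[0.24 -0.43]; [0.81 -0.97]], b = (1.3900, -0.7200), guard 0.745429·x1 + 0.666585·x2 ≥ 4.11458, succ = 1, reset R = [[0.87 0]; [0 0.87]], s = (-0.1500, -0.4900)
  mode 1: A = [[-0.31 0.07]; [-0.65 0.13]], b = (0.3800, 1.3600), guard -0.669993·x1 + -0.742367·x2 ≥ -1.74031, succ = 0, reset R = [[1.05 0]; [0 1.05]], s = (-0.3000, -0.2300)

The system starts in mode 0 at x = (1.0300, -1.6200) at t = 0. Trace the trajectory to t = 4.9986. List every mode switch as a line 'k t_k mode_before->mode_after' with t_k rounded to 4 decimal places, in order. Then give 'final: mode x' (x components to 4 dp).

Mode 0: guard c·x = 4.1146 hit at Δt = 1.5901 (t = 1.5901), x⁻ = (4.4611, 1.1838) → reset → x⁺ = (3.7312, 0.5399), jump to mode 1
Mode 1: guard c·x = -1.7403 hit at Δt = 1.1148 (t = 2.7049), x⁻ = (3.0010, -0.3642) → reset → x⁺ = (2.8511, -0.6124), jump to mode 0
Mode 0: guard c·x = 4.1146 hit at Δt = 0.7931 (t = 3.4980), x⁻ = (4.5873, 1.0427) → reset → x⁺ = (3.8410, 0.4172), jump to mode 1
Mode 1: guard c·x = -1.7403 hit at Δt = 0.9977 (t = 4.4957), x⁻ = (3.1400, -0.4896) → reset → x⁺ = (2.9970, -0.7441), jump to mode 0
Mode 0: flow for 0.5029 to horizon, guard not reached → x = (4.1614, 0.4286)

1 1.5901 0->1
2 2.7049 1->0
3 3.4980 0->1
4 4.4957 1->0
final: 0 4.1614 0.4286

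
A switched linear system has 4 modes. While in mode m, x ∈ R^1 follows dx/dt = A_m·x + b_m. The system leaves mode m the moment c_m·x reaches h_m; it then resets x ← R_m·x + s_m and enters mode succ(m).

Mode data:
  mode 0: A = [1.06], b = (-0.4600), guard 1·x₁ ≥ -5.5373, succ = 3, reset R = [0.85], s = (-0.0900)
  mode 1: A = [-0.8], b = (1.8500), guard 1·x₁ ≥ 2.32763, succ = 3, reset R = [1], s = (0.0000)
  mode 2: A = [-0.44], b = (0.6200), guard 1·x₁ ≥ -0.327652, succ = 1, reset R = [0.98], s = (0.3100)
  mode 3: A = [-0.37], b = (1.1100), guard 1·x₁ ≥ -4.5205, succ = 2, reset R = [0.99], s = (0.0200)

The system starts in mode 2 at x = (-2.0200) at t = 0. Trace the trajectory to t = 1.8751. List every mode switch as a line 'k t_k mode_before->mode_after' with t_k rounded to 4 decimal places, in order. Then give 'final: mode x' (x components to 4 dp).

Mode 2: guard c·x = -0.3277 hit at Δt = 1.5461 (t = 1.5461), x⁻ = (-0.3277) → reset → x⁺ = (-0.0111), jump to mode 1
Mode 1: flow for 0.3290 to horizon, guard not reached → x = (0.5266)

1 1.5461 2->1
final: 1 0.5266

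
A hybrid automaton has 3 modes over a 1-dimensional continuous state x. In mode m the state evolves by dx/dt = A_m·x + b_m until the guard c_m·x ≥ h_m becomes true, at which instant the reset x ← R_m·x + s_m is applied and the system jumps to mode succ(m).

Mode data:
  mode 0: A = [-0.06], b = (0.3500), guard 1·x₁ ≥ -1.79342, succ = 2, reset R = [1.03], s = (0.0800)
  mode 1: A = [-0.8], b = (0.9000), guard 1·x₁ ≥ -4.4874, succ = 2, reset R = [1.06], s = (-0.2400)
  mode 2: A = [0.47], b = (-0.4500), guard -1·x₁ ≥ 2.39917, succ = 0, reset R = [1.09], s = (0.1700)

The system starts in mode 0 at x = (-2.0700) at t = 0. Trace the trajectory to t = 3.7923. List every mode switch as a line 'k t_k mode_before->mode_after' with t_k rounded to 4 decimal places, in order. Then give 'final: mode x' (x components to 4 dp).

1 0.5937 0->2
2 1.0375 2->0
3 2.4040 0->2
4 2.8478 2->0
final: 0 -1.9890

Mode 0: guard c·x = -1.7934 hit at Δt = 0.5937 (t = 0.5937), x⁻ = (-1.7934) → reset → x⁺ = (-1.7672), jump to mode 2
Mode 2: guard c·x = 2.3992 hit at Δt = 0.4438 (t = 1.0375), x⁻ = (-2.3992) → reset → x⁺ = (-2.4451), jump to mode 0
Mode 0: guard c·x = -1.7934 hit at Δt = 1.3665 (t = 2.4040), x⁻ = (-1.7934) → reset → x⁺ = (-1.7672), jump to mode 2
Mode 2: guard c·x = 2.3992 hit at Δt = 0.4438 (t = 2.8478), x⁻ = (-2.3992) → reset → x⁺ = (-2.4451), jump to mode 0
Mode 0: flow for 0.9445 to horizon, guard not reached → x = (-1.9890)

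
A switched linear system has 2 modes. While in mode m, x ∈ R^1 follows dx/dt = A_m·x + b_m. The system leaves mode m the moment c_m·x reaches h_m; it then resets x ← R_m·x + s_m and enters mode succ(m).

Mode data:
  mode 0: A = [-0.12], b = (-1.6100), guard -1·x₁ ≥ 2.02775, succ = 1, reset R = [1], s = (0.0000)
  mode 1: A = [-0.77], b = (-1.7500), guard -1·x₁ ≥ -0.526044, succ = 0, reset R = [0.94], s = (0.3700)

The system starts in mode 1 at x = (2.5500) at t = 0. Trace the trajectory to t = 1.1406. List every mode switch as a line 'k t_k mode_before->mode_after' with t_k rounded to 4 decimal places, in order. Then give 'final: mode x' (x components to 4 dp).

Mode 1: guard c·x = -0.5260 hit at Δt = 0.7067 (t = 0.7067), x⁻ = (0.5260) → reset → x⁺ = (0.8645), jump to mode 0
Mode 0: flow for 0.4339 to horizon, guard not reached → x = (0.1399)

1 0.7067 1->0
final: 0 0.1399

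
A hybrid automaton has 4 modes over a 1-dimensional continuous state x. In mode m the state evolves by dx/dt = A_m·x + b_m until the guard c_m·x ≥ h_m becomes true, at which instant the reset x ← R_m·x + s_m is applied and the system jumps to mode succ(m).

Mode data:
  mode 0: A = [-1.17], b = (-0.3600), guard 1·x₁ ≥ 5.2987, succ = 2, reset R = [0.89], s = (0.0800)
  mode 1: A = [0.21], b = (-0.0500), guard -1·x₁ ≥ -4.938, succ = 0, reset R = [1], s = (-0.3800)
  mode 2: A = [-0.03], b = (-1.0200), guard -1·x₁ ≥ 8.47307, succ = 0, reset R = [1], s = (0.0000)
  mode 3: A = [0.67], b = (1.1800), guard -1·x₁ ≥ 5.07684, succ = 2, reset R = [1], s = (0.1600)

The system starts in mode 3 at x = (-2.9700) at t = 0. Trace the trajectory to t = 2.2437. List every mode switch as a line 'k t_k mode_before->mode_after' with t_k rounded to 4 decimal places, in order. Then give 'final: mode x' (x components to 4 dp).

Mode 3: guard c·x = 5.0768 hit at Δt = 1.5060 (t = 1.5060), x⁻ = (-5.0768) → reset → x⁺ = (-4.9168), jump to mode 2
Mode 2: flow for 0.7377 to horizon, guard not reached → x = (-5.5534)

1 1.5060 3->2
final: 2 -5.5534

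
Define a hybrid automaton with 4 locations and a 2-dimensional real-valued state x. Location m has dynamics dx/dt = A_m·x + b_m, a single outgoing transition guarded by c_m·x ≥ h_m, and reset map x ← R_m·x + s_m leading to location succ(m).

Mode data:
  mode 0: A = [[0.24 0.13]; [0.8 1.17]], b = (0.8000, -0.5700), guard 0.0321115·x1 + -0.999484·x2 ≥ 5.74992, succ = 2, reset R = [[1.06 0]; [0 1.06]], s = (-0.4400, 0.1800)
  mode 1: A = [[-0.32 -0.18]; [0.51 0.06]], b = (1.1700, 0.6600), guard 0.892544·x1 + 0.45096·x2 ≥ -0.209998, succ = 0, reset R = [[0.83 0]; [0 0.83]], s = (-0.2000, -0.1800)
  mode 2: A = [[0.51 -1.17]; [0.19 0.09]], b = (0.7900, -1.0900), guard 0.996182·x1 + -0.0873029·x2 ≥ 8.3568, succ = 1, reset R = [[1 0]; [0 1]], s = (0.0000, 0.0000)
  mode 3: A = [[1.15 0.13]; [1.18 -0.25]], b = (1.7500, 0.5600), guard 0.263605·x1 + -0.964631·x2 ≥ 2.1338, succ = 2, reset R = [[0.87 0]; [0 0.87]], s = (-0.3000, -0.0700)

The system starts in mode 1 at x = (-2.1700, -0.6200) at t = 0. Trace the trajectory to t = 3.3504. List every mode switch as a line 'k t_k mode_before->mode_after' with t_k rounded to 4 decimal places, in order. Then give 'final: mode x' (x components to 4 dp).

1 1.3489 1->0
2 2.9385 0->2
final: 2 4.0068 -6.4123

Mode 1: guard c·x = -0.2100 hit at Δt = 1.3489 (t = 1.3489), x⁻ = (0.0038, -0.4733) → reset → x⁺ = (-0.1968, -0.5728), jump to mode 0
Mode 0: guard c·x = 5.7499 hit at Δt = 1.5896 (t = 2.9385), x⁻ = (0.6730, -5.7313) → reset → x⁺ = (0.2734, -5.8951), jump to mode 2
Mode 2: flow for 0.4119 to horizon, guard not reached → x = (4.0068, -6.4123)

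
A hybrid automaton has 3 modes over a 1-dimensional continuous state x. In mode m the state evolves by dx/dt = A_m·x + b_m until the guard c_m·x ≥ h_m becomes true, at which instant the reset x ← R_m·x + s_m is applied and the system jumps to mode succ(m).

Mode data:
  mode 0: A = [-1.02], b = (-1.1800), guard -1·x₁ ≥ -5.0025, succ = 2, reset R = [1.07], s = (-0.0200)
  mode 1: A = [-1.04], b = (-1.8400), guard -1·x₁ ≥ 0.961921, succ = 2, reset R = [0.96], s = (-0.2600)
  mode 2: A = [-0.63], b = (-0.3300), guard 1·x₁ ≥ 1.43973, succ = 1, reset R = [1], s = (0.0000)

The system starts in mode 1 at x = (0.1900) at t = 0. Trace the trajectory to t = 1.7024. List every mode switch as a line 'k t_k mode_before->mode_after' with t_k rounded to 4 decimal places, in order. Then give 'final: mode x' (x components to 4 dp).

Mode 1: guard c·x = 0.9619 hit at Δt = 0.8525 (t = 0.8525), x⁻ = (-0.9619) → reset → x⁺ = (-1.1834), jump to mode 2
Mode 2: flow for 0.8499 to horizon, guard not reached → x = (-0.9100)

1 0.8525 1->2
final: 2 -0.9100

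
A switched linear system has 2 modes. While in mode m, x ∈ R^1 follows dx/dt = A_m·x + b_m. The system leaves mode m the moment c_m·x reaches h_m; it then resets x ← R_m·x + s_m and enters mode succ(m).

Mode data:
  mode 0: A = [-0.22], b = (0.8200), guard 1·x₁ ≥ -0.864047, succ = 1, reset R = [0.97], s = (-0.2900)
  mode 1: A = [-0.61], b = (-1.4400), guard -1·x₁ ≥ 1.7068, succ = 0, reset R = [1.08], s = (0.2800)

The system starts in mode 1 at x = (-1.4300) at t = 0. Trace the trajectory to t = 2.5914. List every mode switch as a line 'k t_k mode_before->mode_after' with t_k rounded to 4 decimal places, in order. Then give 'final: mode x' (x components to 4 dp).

Mode 1: guard c·x = 1.7068 hit at Δt = 0.5787 (t = 0.5787), x⁻ = (-1.7068) → reset → x⁺ = (-1.5633), jump to mode 0
Mode 0: guard c·x = -0.8640 hit at Δt = 0.6444 (t = 1.2231), x⁻ = (-0.8640) → reset → x⁺ = (-1.1281), jump to mode 1
Mode 1: guard c·x = 1.7068 hit at Δt = 1.0392 (t = 2.2623), x⁻ = (-1.7068) → reset → x⁺ = (-1.5633), jump to mode 0
Mode 0: flow for 0.3291 to horizon, guard not reached → x = (-1.1939)

1 0.5787 1->0
2 1.2231 0->1
3 2.2623 1->0
final: 0 -1.1939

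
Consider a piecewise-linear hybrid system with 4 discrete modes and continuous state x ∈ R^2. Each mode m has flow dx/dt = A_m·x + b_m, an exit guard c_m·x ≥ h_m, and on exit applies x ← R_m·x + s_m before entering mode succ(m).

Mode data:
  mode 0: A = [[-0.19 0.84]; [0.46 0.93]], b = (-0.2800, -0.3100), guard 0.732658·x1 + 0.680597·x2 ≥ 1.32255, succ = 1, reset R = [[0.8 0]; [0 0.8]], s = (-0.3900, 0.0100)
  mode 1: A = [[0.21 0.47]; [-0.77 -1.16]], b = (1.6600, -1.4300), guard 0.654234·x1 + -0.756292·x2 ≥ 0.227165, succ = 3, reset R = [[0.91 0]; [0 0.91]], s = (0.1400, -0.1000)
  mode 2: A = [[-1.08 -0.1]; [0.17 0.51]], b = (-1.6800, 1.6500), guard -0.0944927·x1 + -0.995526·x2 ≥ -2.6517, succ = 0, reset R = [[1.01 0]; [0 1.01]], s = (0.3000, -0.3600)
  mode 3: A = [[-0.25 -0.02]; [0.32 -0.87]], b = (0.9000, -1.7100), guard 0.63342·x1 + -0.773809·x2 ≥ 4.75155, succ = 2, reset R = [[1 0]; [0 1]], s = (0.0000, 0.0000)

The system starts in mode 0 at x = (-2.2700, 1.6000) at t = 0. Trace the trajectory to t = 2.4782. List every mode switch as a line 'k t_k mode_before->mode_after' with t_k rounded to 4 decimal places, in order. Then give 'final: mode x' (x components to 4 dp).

1 1.1132 0->1
2 1.7776 1->3
final: 3 1.1856 -0.6632

Mode 0: guard c·x = 1.3225 hit at Δt = 1.1132 (t = 1.1132), x⁻ = (-0.5069, 2.4889) → reset → x⁺ = (-0.7956, 2.0012), jump to mode 1
Mode 1: guard c·x = 0.2272 hit at Δt = 0.6644 (t = 1.7776), x⁻ = (0.6356, 0.2495) → reset → x⁺ = (0.7184, 0.1270), jump to mode 3
Mode 3: flow for 0.7006 to horizon, guard not reached → x = (1.1856, -0.6632)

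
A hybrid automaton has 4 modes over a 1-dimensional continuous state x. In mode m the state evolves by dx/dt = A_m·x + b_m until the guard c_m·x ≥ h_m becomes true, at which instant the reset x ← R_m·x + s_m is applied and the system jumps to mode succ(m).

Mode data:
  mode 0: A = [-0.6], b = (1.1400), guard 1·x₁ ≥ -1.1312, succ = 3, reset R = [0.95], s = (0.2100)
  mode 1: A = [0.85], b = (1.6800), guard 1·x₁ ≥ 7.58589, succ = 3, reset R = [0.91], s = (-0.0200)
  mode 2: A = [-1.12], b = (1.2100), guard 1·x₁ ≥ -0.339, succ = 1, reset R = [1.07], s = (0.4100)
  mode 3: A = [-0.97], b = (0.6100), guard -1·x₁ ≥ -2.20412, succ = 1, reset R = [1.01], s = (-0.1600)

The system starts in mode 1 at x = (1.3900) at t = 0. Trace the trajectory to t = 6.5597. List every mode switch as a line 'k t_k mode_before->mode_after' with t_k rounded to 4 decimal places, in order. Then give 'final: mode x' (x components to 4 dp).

1 1.2282 1->3
2 2.6497 3->1
3 3.6626 1->3
4 5.0841 3->1
5 6.0969 1->3
final: 3 4.6212

Mode 1: guard c·x = 7.5859 hit at Δt = 1.2282 (t = 1.2282), x⁻ = (7.5859) → reset → x⁺ = (6.8832), jump to mode 3
Mode 3: guard c·x = -2.2041 hit at Δt = 1.4215 (t = 2.6497), x⁻ = (2.2041) → reset → x⁺ = (2.0662), jump to mode 1
Mode 1: guard c·x = 7.5859 hit at Δt = 1.0129 (t = 3.6626), x⁻ = (7.5859) → reset → x⁺ = (6.8832), jump to mode 3
Mode 3: guard c·x = -2.2041 hit at Δt = 1.4215 (t = 5.0841), x⁻ = (2.2041) → reset → x⁺ = (2.0662), jump to mode 1
Mode 1: guard c·x = 7.5859 hit at Δt = 1.0129 (t = 6.0969), x⁻ = (7.5859) → reset → x⁺ = (6.8832), jump to mode 3
Mode 3: flow for 0.4628 to horizon, guard not reached → x = (4.6212)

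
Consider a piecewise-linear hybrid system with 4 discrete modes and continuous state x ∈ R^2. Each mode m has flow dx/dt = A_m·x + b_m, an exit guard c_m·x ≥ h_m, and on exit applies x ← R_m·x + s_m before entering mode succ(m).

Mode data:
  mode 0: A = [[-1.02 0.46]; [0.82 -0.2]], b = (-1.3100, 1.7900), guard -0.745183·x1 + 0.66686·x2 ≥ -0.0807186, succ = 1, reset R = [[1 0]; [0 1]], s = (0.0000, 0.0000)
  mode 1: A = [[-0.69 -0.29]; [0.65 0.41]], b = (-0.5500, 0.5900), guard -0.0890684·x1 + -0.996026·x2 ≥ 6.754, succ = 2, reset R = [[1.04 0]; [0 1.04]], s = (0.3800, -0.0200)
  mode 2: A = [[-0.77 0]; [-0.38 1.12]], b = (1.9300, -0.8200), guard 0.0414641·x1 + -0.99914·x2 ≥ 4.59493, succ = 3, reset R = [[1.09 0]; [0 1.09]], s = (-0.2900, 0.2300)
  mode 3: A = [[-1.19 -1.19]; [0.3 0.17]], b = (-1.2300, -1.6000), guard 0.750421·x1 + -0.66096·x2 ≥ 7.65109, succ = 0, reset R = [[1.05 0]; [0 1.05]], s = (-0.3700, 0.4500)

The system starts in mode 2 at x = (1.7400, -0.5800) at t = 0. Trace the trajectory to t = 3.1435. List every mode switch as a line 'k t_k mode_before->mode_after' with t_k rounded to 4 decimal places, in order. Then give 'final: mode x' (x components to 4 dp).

1 0.9801 2->3
2 2.2319 3->0
final: 0 -0.3049 -3.0521

Mode 2: guard c·x = 4.5949 hit at Δt = 0.9801 (t = 0.9801), x⁻ = (2.1461, -4.5098) → reset → x⁺ = (2.0493, -4.6857), jump to mode 3
Mode 3: guard c·x = 7.6511 hit at Δt = 1.2518 (t = 2.2319), x⁻ = (4.2872, -6.7083) → reset → x⁺ = (4.1315, -6.5937), jump to mode 0
Mode 0: flow for 0.9116 to horizon, guard not reached → x = (-0.3049, -3.0521)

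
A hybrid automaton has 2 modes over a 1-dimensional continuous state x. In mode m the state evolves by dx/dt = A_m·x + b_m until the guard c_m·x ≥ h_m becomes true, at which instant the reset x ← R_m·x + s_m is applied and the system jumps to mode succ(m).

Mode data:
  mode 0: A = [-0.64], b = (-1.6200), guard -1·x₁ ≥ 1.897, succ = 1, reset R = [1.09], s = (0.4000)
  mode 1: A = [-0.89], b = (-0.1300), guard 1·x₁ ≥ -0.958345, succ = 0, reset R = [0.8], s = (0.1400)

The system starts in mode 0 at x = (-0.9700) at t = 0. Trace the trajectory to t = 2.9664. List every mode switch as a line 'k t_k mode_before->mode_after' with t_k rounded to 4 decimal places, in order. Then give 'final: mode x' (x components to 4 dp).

1 1.4075 0->1
2 2.1128 1->0
final: 0 -1.4283

Mode 0: guard c·x = 1.8970 hit at Δt = 1.4075 (t = 1.4075), x⁻ = (-1.8970) → reset → x⁺ = (-1.6677), jump to mode 1
Mode 1: guard c·x = -0.9583 hit at Δt = 0.7053 (t = 2.1128), x⁻ = (-0.9583) → reset → x⁺ = (-0.6267), jump to mode 0
Mode 0: flow for 0.8536 to horizon, guard not reached → x = (-1.4283)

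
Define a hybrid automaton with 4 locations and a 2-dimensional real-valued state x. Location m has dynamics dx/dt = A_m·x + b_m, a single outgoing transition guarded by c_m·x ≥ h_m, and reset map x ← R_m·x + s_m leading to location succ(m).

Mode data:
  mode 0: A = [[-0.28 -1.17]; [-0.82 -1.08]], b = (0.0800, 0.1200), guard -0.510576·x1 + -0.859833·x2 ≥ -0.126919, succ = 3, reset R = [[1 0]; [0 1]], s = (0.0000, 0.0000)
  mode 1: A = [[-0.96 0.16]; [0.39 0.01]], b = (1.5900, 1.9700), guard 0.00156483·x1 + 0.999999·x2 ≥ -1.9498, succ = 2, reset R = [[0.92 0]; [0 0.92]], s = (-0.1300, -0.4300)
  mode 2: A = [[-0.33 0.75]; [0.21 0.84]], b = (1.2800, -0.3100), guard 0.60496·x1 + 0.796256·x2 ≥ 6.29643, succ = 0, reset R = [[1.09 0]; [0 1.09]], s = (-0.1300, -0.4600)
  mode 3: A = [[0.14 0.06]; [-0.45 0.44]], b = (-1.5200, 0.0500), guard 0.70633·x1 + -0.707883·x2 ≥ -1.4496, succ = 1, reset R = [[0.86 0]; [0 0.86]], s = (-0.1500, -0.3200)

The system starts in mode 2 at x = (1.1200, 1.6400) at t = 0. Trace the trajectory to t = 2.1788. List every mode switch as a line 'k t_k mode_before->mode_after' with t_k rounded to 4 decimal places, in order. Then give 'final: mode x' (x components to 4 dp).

Mode 2: guard c·x = 6.2964 hit at Δt = 1.1737 (t = 1.1737), x⁻ = (4.1769, 4.7341) → reset → x⁺ = (4.4229, 4.7002), jump to mode 0
Mode 0: flow for 1.0051 to horizon, guard not reached → x = (1.3785, 0.5560)

1 1.1737 2->0
final: 0 1.3785 0.5560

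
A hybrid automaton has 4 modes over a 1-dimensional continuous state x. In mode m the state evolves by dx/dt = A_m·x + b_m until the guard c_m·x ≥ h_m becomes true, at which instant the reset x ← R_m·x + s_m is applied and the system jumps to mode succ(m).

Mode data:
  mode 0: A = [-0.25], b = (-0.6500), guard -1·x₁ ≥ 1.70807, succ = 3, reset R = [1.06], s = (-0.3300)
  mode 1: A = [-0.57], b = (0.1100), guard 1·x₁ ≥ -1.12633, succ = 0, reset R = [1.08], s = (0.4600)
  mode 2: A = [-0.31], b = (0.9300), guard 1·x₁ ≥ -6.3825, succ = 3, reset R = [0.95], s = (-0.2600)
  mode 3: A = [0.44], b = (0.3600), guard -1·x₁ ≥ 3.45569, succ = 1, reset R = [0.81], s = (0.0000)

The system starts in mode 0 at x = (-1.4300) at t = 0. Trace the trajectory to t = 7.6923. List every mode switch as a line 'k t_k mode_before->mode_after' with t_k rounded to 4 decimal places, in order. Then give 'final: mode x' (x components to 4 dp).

1 1.0855 0->3
2 2.6546 3->1
3 4.0912 1->0
4 6.9955 0->3
final: 3 -2.6150

Mode 0: guard c·x = 1.7081 hit at Δt = 1.0855 (t = 1.0855), x⁻ = (-1.7081) → reset → x⁺ = (-2.1406), jump to mode 3
Mode 3: guard c·x = 3.4557 hit at Δt = 1.5691 (t = 2.6546), x⁻ = (-3.4557) → reset → x⁺ = (-2.7991), jump to mode 1
Mode 1: guard c·x = -1.1263 hit at Δt = 1.4366 (t = 4.0912), x⁻ = (-1.1263) → reset → x⁺ = (-0.7564), jump to mode 0
Mode 0: guard c·x = 1.7081 hit at Δt = 2.9043 (t = 6.9955), x⁻ = (-1.7081) → reset → x⁺ = (-2.1406), jump to mode 3
Mode 3: flow for 0.6968 to horizon, guard not reached → x = (-2.6150)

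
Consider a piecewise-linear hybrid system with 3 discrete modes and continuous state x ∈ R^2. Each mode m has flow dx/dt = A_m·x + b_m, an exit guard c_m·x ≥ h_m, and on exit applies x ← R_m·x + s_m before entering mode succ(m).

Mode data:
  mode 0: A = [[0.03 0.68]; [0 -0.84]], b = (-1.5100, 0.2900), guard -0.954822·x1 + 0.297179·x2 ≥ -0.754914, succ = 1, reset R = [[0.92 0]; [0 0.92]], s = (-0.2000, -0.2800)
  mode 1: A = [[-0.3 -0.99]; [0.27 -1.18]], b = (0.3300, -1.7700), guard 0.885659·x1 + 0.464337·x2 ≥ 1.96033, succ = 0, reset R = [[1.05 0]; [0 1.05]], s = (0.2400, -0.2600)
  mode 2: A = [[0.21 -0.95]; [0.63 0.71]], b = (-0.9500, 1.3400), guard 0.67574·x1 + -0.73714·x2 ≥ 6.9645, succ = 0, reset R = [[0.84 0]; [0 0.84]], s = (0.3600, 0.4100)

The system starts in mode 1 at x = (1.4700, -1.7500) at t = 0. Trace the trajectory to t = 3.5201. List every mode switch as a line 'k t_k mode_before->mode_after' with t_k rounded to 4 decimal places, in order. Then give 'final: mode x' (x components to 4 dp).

1 1.2816 1->0
2 2.5405 0->1
final: 1 1.3446 -1.0446

Mode 1: guard c·x = 1.9603 hit at Δt = 1.2816 (t = 1.2816), x⁻ = (2.8042, -1.1269) → reset → x⁺ = (3.1844, -1.4432), jump to mode 0
Mode 0: guard c·x = -0.7549 hit at Δt = 1.2589 (t = 2.5405), x⁻ = (0.7047, -0.2759) → reset → x⁺ = (0.4484, -0.5339), jump to mode 1
Mode 1: flow for 0.9796 to horizon, guard not reached → x = (1.3446, -1.0446)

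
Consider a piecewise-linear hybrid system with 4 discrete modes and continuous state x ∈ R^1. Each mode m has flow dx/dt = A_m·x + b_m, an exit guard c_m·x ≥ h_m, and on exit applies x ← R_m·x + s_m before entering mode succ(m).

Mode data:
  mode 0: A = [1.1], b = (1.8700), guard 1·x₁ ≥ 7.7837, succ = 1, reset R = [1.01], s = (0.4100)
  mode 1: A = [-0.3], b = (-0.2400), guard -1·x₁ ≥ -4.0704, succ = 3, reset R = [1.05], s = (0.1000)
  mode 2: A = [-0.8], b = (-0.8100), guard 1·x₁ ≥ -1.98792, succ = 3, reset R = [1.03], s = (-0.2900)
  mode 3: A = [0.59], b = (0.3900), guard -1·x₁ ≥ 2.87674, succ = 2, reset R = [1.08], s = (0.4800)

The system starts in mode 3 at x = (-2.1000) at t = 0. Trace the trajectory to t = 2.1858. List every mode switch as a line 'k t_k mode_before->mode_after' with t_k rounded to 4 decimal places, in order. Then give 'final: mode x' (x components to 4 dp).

1 0.7316 3->2
2 1.3614 2->3
3 1.8340 3->2
final: 2 -2.2309

Mode 3: guard c·x = 2.8767 hit at Δt = 0.7316 (t = 0.7316), x⁻ = (-2.8767) → reset → x⁺ = (-2.6269), jump to mode 2
Mode 2: guard c·x = -1.9879 hit at Δt = 0.6298 (t = 1.3614), x⁻ = (-1.9879) → reset → x⁺ = (-2.3376), jump to mode 3
Mode 3: guard c·x = 2.8767 hit at Δt = 0.4726 (t = 1.8340), x⁻ = (-2.8767) → reset → x⁺ = (-2.6269), jump to mode 2
Mode 2: flow for 0.3518 to horizon, guard not reached → x = (-2.2309)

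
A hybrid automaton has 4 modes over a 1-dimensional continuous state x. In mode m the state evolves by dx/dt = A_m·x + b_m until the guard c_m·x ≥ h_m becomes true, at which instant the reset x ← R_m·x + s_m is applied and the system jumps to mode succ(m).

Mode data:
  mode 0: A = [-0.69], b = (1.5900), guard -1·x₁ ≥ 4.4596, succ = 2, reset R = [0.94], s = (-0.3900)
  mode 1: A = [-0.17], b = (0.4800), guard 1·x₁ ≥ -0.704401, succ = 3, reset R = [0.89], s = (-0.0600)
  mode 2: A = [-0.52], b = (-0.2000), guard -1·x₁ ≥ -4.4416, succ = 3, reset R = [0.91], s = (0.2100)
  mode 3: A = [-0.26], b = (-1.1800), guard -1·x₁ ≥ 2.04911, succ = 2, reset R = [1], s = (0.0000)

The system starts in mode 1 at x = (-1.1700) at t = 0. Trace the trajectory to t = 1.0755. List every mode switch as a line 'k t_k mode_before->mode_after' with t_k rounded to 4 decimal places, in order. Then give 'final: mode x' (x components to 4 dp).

1 0.7292 1->3
final: 3 -1.0185

Mode 1: guard c·x = -0.7044 hit at Δt = 0.7292 (t = 0.7292), x⁻ = (-0.7044) → reset → x⁺ = (-0.6869), jump to mode 3
Mode 3: flow for 0.3463 to horizon, guard not reached → x = (-1.0185)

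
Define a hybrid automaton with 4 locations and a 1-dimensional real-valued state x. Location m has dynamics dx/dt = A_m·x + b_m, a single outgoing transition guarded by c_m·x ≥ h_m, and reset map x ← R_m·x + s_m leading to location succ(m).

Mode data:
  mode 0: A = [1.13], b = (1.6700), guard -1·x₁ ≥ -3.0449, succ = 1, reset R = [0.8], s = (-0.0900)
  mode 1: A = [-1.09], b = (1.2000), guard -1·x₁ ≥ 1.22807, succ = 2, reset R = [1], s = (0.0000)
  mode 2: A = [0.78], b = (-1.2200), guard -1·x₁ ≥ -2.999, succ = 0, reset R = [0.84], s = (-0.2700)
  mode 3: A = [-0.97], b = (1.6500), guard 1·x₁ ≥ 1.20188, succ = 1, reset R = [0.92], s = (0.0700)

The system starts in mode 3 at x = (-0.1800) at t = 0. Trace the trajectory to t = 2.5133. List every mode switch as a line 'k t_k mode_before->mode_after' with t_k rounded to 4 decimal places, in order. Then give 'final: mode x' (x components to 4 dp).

Mode 3: guard c·x = 1.2019 hit at Δt = 1.3677 (t = 1.3677), x⁻ = (1.2019) → reset → x⁺ = (1.1757), jump to mode 1
Mode 1: flow for 1.1456 to horizon, guard not reached → x = (1.1224)

1 1.3677 3->1
final: 1 1.1224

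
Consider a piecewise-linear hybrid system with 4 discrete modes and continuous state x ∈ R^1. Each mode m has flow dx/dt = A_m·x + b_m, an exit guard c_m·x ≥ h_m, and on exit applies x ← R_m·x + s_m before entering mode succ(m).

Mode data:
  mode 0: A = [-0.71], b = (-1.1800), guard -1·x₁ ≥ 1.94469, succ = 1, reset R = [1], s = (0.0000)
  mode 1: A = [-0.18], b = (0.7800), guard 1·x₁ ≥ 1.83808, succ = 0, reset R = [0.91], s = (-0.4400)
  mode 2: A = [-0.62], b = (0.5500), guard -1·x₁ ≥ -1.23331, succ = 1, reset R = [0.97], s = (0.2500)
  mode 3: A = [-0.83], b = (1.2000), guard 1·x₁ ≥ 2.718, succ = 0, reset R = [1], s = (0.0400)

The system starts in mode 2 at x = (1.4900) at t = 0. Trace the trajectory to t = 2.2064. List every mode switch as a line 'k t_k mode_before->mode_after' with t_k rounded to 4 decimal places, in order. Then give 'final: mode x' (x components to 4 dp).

Mode 2: guard c·x = -1.2333 hit at Δt = 0.8947 (t = 0.8947), x⁻ = (1.2333) → reset → x⁺ = (1.4463), jump to mode 1
Mode 1: guard c·x = 1.8381 hit at Δt = 0.8102 (t = 1.7049), x⁻ = (1.8381) → reset → x⁺ = (1.2327), jump to mode 0
Mode 0: flow for 0.5015 to horizon, guard not reached → x = (0.3655)

1 0.8947 2->1
2 1.7049 1->0
final: 0 0.3655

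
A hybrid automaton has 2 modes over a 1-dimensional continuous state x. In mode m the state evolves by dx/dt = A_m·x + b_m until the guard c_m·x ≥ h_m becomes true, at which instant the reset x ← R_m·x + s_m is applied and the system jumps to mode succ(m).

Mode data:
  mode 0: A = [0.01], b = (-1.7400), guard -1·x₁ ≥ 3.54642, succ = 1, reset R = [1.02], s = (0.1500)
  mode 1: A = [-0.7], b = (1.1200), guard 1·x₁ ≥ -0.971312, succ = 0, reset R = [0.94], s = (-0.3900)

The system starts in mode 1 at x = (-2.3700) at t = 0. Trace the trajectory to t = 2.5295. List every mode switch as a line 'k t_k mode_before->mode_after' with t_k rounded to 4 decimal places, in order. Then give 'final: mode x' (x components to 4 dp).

Mode 1: guard c·x = -0.9713 hit at Δt = 0.6205 (t = 0.6205), x⁻ = (-0.9713) → reset → x⁺ = (-1.3030), jump to mode 0
Mode 0: guard c·x = 3.5464 hit at Δt = 1.2716 (t = 1.8921), x⁻ = (-3.5464) → reset → x⁺ = (-3.4673), jump to mode 1
Mode 1: flow for 0.6374 to horizon, guard not reached → x = (-1.6434)

1 0.6205 1->0
2 1.8921 0->1
final: 1 -1.6434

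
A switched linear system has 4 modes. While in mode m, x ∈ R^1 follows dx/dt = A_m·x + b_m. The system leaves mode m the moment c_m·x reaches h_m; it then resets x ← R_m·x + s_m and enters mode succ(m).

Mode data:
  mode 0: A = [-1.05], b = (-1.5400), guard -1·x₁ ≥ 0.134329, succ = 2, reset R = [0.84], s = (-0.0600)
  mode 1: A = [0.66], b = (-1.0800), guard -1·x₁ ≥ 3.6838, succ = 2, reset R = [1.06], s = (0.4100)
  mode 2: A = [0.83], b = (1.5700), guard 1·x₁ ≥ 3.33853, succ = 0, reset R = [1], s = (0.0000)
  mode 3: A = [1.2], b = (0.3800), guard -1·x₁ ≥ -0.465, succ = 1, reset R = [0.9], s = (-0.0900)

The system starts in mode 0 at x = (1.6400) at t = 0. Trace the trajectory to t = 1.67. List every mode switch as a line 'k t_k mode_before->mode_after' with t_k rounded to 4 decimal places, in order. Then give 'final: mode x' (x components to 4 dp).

1 0.8063 0->2
final: 2 1.6284

Mode 0: guard c·x = 0.1343 hit at Δt = 0.8063 (t = 0.8063), x⁻ = (-0.1343) → reset → x⁺ = (-0.1728), jump to mode 2
Mode 2: flow for 0.8637 to horizon, guard not reached → x = (1.6284)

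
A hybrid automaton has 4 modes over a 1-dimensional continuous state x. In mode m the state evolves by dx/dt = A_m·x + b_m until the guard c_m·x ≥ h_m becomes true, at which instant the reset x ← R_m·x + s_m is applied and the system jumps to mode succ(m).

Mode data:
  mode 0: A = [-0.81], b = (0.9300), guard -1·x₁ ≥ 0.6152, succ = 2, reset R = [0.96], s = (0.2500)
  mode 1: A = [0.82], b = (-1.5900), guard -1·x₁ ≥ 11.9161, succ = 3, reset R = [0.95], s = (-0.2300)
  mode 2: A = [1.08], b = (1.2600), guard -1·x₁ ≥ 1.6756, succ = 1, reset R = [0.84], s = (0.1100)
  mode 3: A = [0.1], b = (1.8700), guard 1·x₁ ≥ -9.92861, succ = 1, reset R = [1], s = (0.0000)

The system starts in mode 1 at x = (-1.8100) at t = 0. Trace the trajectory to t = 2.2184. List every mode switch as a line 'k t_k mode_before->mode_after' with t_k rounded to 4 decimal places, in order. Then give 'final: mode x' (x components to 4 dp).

Mode 1: guard c·x = 11.9161 hit at Δt = 1.5941 (t = 1.5941), x⁻ = (-11.9161) → reset → x⁺ = (-11.5503), jump to mode 3
Mode 3: flow for 0.6243 to horizon, guard not reached → x = (-11.0897)

1 1.5941 1->3
final: 3 -11.0897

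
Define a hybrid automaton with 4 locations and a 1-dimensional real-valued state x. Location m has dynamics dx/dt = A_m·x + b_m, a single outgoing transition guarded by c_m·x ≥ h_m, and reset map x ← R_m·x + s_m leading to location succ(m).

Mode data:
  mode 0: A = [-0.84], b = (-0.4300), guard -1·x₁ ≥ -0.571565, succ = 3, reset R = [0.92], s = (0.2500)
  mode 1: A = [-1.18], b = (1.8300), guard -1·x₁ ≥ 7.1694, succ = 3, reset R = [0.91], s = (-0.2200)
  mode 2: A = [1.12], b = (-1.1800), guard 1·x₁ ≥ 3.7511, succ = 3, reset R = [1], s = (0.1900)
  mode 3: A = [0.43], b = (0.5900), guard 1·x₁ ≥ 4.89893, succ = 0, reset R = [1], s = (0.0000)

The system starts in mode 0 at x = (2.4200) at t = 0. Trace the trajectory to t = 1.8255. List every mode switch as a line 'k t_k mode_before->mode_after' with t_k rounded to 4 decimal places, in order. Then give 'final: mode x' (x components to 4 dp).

Mode 0: guard c·x = -0.5716 hit at Δt = 1.1851 (t = 1.1851), x⁻ = (0.5716) → reset → x⁺ = (0.7758), jump to mode 3
Mode 3: flow for 0.6404 to horizon, guard not reached → x = (1.4568)

1 1.1851 0->3
final: 3 1.4568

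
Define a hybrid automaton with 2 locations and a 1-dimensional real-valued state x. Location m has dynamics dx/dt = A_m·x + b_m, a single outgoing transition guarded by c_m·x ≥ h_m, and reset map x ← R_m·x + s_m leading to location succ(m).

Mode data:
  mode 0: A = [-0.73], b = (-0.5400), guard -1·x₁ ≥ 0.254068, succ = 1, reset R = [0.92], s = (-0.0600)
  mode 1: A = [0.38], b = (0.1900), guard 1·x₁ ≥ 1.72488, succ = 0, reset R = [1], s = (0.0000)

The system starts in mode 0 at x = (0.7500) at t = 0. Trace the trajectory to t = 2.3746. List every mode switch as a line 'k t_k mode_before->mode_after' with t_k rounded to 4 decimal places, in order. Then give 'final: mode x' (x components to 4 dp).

1 1.5354 0->1
final: 1 -0.2163

Mode 0: guard c·x = 0.2541 hit at Δt = 1.5354 (t = 1.5354), x⁻ = (-0.2541) → reset → x⁺ = (-0.2937), jump to mode 1
Mode 1: flow for 0.8392 to horizon, guard not reached → x = (-0.2163)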